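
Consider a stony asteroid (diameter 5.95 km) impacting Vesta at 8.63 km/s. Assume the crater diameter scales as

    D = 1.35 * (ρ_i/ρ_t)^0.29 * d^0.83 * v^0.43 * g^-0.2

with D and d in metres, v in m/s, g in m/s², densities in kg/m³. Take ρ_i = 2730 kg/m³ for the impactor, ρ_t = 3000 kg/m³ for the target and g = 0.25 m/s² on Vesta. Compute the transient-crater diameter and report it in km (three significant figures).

In SI units: d = 5950 m, v = 8630 m/s.
(ρ_i/ρ_t)^0.29 = (2730/3000)^0.29 = 0.9730
d^0.83 = 5950^0.83 = 1358
v^0.43 = 8630^0.43 = 49.26
g^-0.2 = 0.25^-0.2 = 1.320
D = 1.35 × 0.9730 × 1358 × 49.26 × 1.320 = 1.160 × 10^5 m
   = 116.0 km

D ≈ 116 km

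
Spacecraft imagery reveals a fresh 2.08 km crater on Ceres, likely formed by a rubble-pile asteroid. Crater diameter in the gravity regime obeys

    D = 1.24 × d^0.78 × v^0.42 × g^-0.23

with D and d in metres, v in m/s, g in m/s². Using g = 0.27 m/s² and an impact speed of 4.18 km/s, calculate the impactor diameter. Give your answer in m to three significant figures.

d ≈ 104 m

Rearranging for d: d = [D / (1.24 · 4180^0.42 · 0.27^-0.23)]^(1/0.78).
D = 2080 m.
4180^0.42 = 33.18
0.27^-0.23 = 1.351
Denominator = 1.24 × 33.18 × 1.351 = 55.58
D / 55.58 = 2080 / 55.58 = 37.42
d = 37.42^(1/0.78) = 37.42^1.2821 = 104.0 m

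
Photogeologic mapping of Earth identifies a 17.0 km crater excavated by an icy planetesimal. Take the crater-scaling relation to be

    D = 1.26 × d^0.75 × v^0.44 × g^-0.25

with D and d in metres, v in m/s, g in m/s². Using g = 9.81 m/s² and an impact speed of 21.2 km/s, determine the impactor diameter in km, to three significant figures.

Rearranging for d: d = [D / (1.26 · 21200^0.44 · 9.81^-0.25)]^(1/0.75).
D = 17000 m.
21200^0.44 = 80.09
9.81^-0.25 = 0.5650
Denominator = 1.26 × 80.09 × 0.5650 = 57.02
D / 57.02 = 17000 / 57.02 = 298.1
d = 298.1^(1/0.75) = 298.1^1.3333 = 1991 m

d ≈ 1.99 km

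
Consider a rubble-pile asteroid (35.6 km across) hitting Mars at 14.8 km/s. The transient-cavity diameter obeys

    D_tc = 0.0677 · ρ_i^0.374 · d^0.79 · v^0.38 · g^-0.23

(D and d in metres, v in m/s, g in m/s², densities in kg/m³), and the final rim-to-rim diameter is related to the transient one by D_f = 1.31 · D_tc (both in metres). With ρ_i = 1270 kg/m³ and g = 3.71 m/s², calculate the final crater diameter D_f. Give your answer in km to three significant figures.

In SI: d = 35600 m, v = 14800 m/s.
ρ_i^0.374 = 1270^0.374 = 14.48
d^0.79 = 35600^0.79 = 3941
v^0.38 = 14800^0.38 = 38.43
g^-0.23 = 3.71^-0.23 = 0.7397
D_tc = 0.0677 × 14.48 × 3941 × 38.43 × 0.7397 = 1.098 × 10^5 m
D_f = 1.31 × 1.098 × 10^5 = 1.438 × 10^5 m
     = 143.8 km

D_f ≈ 144 km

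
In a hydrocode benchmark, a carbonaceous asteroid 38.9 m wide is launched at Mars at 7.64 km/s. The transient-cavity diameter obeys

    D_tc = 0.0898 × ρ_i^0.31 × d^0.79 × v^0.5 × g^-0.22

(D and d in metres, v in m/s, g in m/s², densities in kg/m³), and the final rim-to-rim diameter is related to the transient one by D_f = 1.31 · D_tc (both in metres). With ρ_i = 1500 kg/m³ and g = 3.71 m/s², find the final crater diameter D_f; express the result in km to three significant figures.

D_f ≈ 1.34 km

v = 7640 m/s.
ρ_i^0.31 = 1500^0.31 = 9.651
d^0.79 = 38.9^0.79 = 18.03
v^0.5 = 7640^0.5 = 87.41
g^-0.22 = 3.71^-0.22 = 0.7494
D_tc = 0.0898 × 9.651 × 18.03 × 87.41 × 0.7494 = 1024 m
D_f = 1.31 × 1024 = 1341 m
     = 1.341 km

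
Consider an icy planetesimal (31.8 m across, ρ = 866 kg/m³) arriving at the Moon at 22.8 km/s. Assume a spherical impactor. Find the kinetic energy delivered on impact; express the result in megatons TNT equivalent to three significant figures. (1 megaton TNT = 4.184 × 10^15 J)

E ≈ 0.906 Mt TNT

v = 22800 m/s.
Mass m = (π/6) ρ d³ = (π/6) × 866 × (31.8)³ = 1.458 × 10^7 kg
E = ½ m v² = 0.5 × 1.458 × 10^7 × (22800)² = 3.790 × 10^15 J
   = 3.790 × 10^15 / 4.184×10^15 = 0.9058 Mt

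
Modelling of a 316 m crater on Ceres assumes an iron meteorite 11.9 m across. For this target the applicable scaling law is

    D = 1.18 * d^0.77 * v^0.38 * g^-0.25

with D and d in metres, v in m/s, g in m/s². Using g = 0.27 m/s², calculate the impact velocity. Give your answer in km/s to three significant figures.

v ≈ 6.85 km/s

Rearranging for v: v = [D / (1.18 · 11.9^0.77 · 0.27^-0.25)]^(1/0.38).
11.9^0.77 = 6.732
0.27^-0.25 = 1.387
Denominator = 1.18 × 6.732 × 1.387 = 11.02
D / 11.02 = 316 / 11.02 = 28.68
v = 28.68^(1/0.38) = 28.68^2.6316 = 6851 m/s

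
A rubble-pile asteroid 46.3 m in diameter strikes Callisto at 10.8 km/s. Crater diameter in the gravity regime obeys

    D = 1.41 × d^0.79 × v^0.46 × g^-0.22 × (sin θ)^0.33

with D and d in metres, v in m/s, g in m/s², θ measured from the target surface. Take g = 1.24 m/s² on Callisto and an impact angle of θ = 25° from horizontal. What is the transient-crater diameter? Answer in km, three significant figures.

D ≈ 1.50 km

In SI units: v = 10800 m/s.
d^0.79 = 46.3^0.79 = 20.69
v^0.46 = 10800^0.46 = 71.68
g^-0.22 = 1.24^-0.22 = 0.9538
(sin 25°)^0.33 = 0.4226^0.33 = 0.7526
D = 1.41 × 20.69 × 71.68 × 0.9538 × 0.7526 = 1501 m
   = 1.501 km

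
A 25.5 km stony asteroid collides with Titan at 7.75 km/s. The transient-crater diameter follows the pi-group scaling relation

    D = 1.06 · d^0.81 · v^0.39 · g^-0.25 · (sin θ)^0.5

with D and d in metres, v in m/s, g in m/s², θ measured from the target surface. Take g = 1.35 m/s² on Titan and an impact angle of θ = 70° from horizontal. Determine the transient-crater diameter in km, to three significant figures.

D ≈ 116 km

In SI units: d = 25500 m, v = 7750 m/s.
d^0.81 = 25500^0.81 = 3709
v^0.39 = 7750^0.39 = 32.87
g^-0.25 = 1.35^-0.25 = 0.9277
(sin 70°)^0.5 = 0.9397^0.5 = 0.9694
D = 1.06 × 3709 × 32.87 × 0.9277 × 0.9694 = 1.162 × 10^5 m
   = 116.2 km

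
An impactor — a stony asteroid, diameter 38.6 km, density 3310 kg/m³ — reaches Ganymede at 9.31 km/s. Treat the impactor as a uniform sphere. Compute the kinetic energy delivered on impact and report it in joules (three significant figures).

E ≈ 4.32 × 10^24 J

d = 38600 m; v = 9310 m/s.
Mass m = (π/6) ρ d³ = (π/6) × 3310 × (38600)³ = 9.968 × 10^16 kg
E = ½ m v² = 0.5 × 9.968 × 10^16 × (9310)² = 4.320 × 10^24 J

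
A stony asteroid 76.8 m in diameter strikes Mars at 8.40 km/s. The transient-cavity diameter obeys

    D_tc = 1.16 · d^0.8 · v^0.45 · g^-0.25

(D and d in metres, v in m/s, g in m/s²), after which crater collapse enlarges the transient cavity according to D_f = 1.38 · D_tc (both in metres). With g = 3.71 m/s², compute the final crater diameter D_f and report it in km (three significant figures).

D_f ≈ 2.17 km

v = 8400 m/s.
d^0.8 = 76.8^0.8 = 32.23
v^0.45 = 8400^0.45 = 58.33
g^-0.25 = 3.71^-0.25 = 0.7205
D_tc = 1.16 × 32.23 × 58.33 × 0.7205 = 1571 m
D_f = 1.38 × 1571 = 2168 m
     = 2.168 km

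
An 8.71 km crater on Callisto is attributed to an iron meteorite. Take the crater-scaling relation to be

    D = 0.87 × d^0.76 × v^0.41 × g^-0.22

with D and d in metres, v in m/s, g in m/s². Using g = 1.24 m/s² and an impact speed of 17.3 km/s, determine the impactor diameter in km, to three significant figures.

Rearranging for d: d = [D / (0.87 · 17300^0.41 · 1.24^-0.22)]^(1/0.76).
D = 8710 m.
17300^0.41 = 54.65
1.24^-0.22 = 0.9538
Denominator = 0.87 × 54.65 × 0.9538 = 45.35
D / 45.35 = 8710 / 45.35 = 192.1
d = 192.1^(1/0.76) = 192.1^1.3158 = 1011 m

d ≈ 1.01 km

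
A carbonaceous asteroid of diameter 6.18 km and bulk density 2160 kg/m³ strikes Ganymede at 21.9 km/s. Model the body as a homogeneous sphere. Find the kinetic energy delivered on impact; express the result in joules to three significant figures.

E ≈ 6.40 × 10^22 J

d = 6180 m; v = 21900 m/s.
Mass m = (π/6) ρ d³ = (π/6) × 2160 × (6180)³ = 2.669 × 10^14 kg
E = ½ m v² = 0.5 × 2.669 × 10^14 × (21900)² = 6.400 × 10^22 J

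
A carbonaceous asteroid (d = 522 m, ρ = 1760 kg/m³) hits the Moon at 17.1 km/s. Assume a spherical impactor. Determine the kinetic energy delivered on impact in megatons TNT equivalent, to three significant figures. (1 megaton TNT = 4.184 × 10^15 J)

v = 17100 m/s.
Mass m = (π/6) ρ d³ = (π/6) × 1760 × (522)³ = 1.311 × 10^11 kg
E = ½ m v² = 0.5 × 1.311 × 10^11 × (17100)² = 1.917 × 10^19 J
   = 1.917 × 10^19 / 4.184×10^15 = 4582 Mt

E ≈ 4580 Mt TNT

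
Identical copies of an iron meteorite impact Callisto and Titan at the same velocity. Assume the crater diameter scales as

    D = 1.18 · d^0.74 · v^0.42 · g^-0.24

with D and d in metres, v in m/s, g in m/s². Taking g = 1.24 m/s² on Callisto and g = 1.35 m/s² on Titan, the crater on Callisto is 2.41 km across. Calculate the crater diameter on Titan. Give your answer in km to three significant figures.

D ≈ 2.36 km

All impactor-dependent factors cancel in the ratio, leaving D_Titan/D_Callisto = (g_Titan/g_Callisto)^-0.24.
(1.35/1.24)^-0.24 = 1.089^-0.24 = 0.9797
D_Titan = 0.9797 × 2.41 km = 2.36 km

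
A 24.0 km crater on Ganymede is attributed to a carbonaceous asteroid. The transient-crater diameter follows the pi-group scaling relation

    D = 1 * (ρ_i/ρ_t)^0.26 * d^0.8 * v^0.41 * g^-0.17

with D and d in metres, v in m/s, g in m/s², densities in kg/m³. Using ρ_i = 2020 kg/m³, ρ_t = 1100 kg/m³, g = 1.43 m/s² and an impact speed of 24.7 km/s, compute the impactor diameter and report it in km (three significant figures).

d ≈ 1.48 km

Rearranging for d: d = [D / (1 · (2020/1100)^0.26 · 24700^0.41 · 1.43^-0.17)]^(1/0.8).
D = 24000 m.
(2020/1100)^0.26 = 1.171
24700^0.41 = 63.24
1.43^-0.17 = 0.9410
Denominator = 1 × 1.171 × 63.24 × 0.9410 = 69.68
D / 69.68 = 24000 / 69.68 = 344.4
d = 344.4^(1/0.8) = 344.4^1.25 = 1484 m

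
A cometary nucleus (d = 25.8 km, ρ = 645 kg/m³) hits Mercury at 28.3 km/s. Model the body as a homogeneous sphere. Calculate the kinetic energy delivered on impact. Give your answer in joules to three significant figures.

E ≈ 2.32 × 10^24 J

d = 25800 m; v = 28300 m/s.
Mass m = (π/6) ρ d³ = (π/6) × 645 × (25800)³ = 5.800 × 10^15 kg
E = ½ m v² = 0.5 × 5.800 × 10^15 × (28300)² = 2.323 × 10^24 J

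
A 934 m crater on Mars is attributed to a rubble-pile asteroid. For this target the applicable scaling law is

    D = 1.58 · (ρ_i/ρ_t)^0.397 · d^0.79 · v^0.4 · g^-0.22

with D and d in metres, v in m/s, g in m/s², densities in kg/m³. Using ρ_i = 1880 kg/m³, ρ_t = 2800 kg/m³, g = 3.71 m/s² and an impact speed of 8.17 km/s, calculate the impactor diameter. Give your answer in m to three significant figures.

d ≈ 59.3 m

Rearranging for d: d = [D / (1.58 · (1880/2800)^0.397 · 8170^0.4 · 3.71^-0.22)]^(1/0.79).
(1880/2800)^0.397 = 0.8537
8170^0.4 = 36.72
3.71^-0.22 = 0.7494
Denominator = 1.58 × 0.8537 × 36.72 × 0.7494 = 37.12
D / 37.12 = 934 / 37.12 = 25.16
d = 25.16^(1/0.79) = 25.16^1.2658 = 59.30 m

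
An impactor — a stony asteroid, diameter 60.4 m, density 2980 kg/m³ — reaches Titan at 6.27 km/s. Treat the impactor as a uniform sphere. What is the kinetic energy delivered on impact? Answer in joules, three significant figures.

v = 6270 m/s.
Mass m = (π/6) ρ d³ = (π/6) × 2980 × (60.4)³ = 3.438 × 10^8 kg
E = ½ m v² = 0.5 × 3.438 × 10^8 × (6270)² = 6.758 × 10^15 J

E ≈ 6.76 × 10^15 J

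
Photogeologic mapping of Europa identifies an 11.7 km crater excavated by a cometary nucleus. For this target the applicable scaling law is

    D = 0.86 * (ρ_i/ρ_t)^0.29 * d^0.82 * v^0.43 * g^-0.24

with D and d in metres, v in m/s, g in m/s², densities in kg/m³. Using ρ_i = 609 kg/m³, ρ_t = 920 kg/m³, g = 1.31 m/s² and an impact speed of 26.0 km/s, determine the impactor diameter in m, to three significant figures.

Rearranging for d: d = [D / (0.86 · (609/920)^0.29 · 26000^0.43 · 1.31^-0.24)]^(1/0.82).
D = 11700 m.
(609/920)^0.29 = 0.8872
26000^0.43 = 79.15
1.31^-0.24 = 0.9372
Denominator = 0.86 × 0.8872 × 79.15 × 0.9372 = 56.60
D / 56.60 = 11700 / 56.60 = 206.7
d = 206.7^(1/0.82) = 206.7^1.2195 = 666.1 m

d ≈ 666 m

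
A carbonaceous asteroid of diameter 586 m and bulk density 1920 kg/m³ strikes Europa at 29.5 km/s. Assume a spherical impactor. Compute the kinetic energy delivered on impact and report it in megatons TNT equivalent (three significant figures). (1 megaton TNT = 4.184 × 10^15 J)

E ≈ 21000 Mt TNT

v = 29500 m/s.
Mass m = (π/6) ρ d³ = (π/6) × 1920 × (586)³ = 2.023 × 10^11 kg
E = ½ m v² = 0.5 × 2.023 × 10^11 × (29500)² = 8.803 × 10^19 J
   = 8.803 × 10^19 / 4.184×10^15 = 21040 Mt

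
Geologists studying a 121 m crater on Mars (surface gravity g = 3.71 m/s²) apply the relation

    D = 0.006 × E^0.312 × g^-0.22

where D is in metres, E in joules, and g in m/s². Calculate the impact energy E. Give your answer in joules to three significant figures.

Rearranging: E = [D / (0.006 · g^-0.22)]^(1/0.312).
g^-0.22 = 3.71^-0.22 = 0.7494
D / (0.006 × 0.7494) = 121 / (4.496 × 10^-3) = 2.691 × 10^4
E = (2.691 × 10^4)^3.2051 = 1.579 × 10^14 J

E ≈ 1.58 × 10^14 J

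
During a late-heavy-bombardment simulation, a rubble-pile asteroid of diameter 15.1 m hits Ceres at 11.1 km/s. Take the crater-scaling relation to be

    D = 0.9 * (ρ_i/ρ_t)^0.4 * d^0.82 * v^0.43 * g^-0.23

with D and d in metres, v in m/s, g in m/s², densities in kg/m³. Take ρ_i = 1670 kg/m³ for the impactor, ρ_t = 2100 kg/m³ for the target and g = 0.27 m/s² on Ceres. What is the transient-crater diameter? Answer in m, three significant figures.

D ≈ 564 m

In SI units: v = 11100 m/s.
(ρ_i/ρ_t)^0.4 = (1670/2100)^0.4 = 0.9124
d^0.82 = 15.1^0.82 = 9.263
v^0.43 = 11100^0.43 = 54.89
g^-0.23 = 0.27^-0.23 = 1.351
D = 0.9 × 0.9124 × 9.263 × 54.89 × 1.351 = 564.1 m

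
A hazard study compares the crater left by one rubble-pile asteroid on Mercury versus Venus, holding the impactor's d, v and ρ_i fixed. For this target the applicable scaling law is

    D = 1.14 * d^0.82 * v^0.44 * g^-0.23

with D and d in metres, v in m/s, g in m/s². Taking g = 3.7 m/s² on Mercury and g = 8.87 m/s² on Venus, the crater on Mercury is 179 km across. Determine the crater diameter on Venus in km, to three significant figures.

All impactor-dependent factors cancel in the ratio, leaving D_Venus/D_Mercury = (g_Venus/g_Mercury)^-0.23.
(8.87/3.7)^-0.23 = 2.397^-0.23 = 0.8179
D_Venus = 0.8179 × 179 km = 146 km

D ≈ 146 km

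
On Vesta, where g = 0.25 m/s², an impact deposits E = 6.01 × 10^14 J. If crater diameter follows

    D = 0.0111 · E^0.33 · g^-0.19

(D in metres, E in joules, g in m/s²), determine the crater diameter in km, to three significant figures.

E^0.33 = (6.01 × 10^14)^0.33 = 7.534 × 10^4
g^-0.19 = 0.25^-0.19 = 1.301
D = 0.0111 × 7.534 × 10^4 × 1.301 = 1088 m
   = 1.088 km

D ≈ 1.09 km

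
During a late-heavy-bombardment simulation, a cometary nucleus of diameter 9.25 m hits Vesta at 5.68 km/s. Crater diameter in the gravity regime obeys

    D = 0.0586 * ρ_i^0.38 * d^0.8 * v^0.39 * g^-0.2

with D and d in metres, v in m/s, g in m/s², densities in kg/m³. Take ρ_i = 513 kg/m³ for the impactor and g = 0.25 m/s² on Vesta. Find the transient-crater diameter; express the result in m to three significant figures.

In SI units: v = 5680 m/s.
ρ_i^0.38 = 513^0.38 = 10.71
d^0.8 = 9.25^0.8 = 5.928
v^0.39 = 5680^0.39 = 29.12
g^-0.2 = 0.25^-0.2 = 1.320
D = 0.0586 × 10.71 × 5.928 × 29.12 × 1.320 = 143.0 m

D ≈ 143 m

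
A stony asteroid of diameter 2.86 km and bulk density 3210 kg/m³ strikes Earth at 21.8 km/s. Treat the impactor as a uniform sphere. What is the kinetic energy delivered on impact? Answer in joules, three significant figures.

d = 2860 m; v = 21800 m/s.
Mass m = (π/6) ρ d³ = (π/6) × 3210 × (2860)³ = 3.932 × 10^13 kg
E = ½ m v² = 0.5 × 3.932 × 10^13 × (21800)² = 9.343 × 10^21 J

E ≈ 9.34 × 10^21 J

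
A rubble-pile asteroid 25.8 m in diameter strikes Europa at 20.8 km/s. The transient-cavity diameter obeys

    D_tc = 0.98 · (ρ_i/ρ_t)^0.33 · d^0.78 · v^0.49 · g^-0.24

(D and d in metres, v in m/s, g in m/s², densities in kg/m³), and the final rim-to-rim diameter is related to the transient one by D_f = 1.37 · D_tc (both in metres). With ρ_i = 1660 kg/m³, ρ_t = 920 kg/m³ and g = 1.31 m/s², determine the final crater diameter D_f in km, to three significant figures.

D_f ≈ 2.52 km

v = 20800 m/s.
(ρ_i/ρ_t)^0.33 = (1660/920)^0.33 = 1.215
d^0.78 = 25.8^0.78 = 12.62
v^0.49 = 20800^0.49 = 130.6
g^-0.24 = 1.31^-0.24 = 0.9372
D_tc = 0.98 × 1.215 × 12.62 × 130.6 × 0.9372 = 1839 m
D_f = 1.37 × 1839 = 2519 m
     = 2.519 km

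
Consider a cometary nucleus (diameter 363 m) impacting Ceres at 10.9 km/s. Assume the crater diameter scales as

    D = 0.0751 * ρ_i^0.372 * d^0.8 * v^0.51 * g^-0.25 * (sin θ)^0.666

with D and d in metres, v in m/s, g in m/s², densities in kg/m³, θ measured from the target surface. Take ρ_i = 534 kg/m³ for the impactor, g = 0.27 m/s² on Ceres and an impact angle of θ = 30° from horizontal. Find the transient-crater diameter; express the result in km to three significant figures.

D ≈ 8.69 km

In SI units: v = 10900 m/s.
ρ_i^0.372 = 534^0.372 = 10.34
d^0.8 = 363^0.8 = 111.7
v^0.51 = 10900^0.51 = 114.6
g^-0.25 = 0.27^-0.25 = 1.387
(sin 30°)^0.666 = 0.5000^0.666 = 0.6303
D = 0.0751 × 10.34 × 111.7 × 114.6 × 1.387 × 0.6303 = 8690 m
   = 8.690 km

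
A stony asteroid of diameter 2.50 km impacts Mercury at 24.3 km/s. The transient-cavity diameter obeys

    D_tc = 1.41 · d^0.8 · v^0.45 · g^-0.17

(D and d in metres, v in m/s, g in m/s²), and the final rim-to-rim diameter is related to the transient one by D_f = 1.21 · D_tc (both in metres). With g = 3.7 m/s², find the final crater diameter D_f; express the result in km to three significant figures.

In SI: d = 2500 m, v = 24300 m/s.
d^0.8 = 2500^0.8 = 522.8
v^0.45 = 24300^0.45 = 94.09
g^-0.17 = 3.7^-0.17 = 0.8006
D_tc = 1.41 × 522.8 × 94.09 × 0.8006 = 55530 m
D_f = 1.21 × 55530 = 67191 m
     = 67.19 km

D_f ≈ 67.2 km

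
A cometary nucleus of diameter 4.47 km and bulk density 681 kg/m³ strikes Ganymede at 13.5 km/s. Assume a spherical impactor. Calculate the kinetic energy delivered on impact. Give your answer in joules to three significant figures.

E ≈ 2.90 × 10^21 J

d = 4470 m; v = 13500 m/s.
Mass m = (π/6) ρ d³ = (π/6) × 681 × (4470)³ = 3.185 × 10^13 kg
E = ½ m v² = 0.5 × 3.185 × 10^13 × (13500)² = 2.902 × 10^21 J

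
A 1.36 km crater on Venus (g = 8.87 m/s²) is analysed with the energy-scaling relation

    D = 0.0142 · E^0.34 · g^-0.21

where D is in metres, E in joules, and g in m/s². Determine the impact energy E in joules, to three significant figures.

E ≈ 1.72 × 10^15 J

Rearranging: E = [D / (0.0142 · g^-0.21)]^(1/0.34).
D = 1360 m.
g^-0.21 = 8.87^-0.21 = 0.6323
D / (0.0142 × 0.6323) = 1360 / (8.979 × 10^-3) = 1.515 × 10^5
E = (1.515 × 10^5)^2.9412 = 1.724 × 10^15 J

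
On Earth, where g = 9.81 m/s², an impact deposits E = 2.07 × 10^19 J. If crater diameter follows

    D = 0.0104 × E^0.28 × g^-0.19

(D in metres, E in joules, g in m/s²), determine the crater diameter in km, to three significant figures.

E^0.28 = (2.07 × 10^19)^0.28 = 2.561 × 10^5
g^-0.19 = 9.81^-0.19 = 0.6480
D = 0.0104 × 2.561 × 10^5 × 0.6480 = 1726 m
   = 1.726 km

D ≈ 1.73 km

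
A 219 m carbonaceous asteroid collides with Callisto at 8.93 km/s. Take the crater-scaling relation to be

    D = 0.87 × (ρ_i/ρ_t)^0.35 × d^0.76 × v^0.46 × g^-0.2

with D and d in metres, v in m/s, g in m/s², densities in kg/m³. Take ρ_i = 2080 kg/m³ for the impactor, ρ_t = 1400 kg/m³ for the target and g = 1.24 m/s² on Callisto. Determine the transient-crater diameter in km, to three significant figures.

In SI units: v = 8930 m/s.
(ρ_i/ρ_t)^0.35 = (2080/1400)^0.35 = 1.149
d^0.76 = 219^0.76 = 60.08
v^0.46 = 8930^0.46 = 65.67
g^-0.2 = 1.24^-0.2 = 0.9579
D = 0.87 × 1.149 × 60.08 × 65.67 × 0.9579 = 3778 m
   = 3.778 km

D ≈ 3.78 km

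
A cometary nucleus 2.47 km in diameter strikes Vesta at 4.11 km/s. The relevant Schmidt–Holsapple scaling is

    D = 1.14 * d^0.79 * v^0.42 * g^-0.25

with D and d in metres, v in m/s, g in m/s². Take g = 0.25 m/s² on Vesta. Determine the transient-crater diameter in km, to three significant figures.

In SI units: d = 2470 m, v = 4110 m/s.
d^0.79 = 2470^0.79 = 478.9
v^0.42 = 4110^0.42 = 32.95
g^-0.25 = 0.25^-0.25 = 1.414
D = 1.14 × 478.9 × 32.95 × 1.414 = 25436 m
   = 25.44 km

D ≈ 25.4 km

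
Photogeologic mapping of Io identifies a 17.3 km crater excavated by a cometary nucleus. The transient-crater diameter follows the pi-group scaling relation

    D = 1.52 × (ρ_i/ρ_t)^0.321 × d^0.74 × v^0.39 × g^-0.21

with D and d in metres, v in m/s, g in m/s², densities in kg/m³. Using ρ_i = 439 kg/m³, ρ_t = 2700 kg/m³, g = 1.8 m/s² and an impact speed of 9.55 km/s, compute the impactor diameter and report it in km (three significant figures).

Rearranging for d: d = [D / (1.52 · (439/2700)^0.321 · 9550^0.39 · 1.8^-0.21)]^(1/0.74).
D = 17300 m.
(439/2700)^0.321 = 0.5582
9550^0.39 = 35.66
1.8^-0.21 = 0.8839
Denominator = 1.52 × 0.5582 × 35.66 × 0.8839 = 26.74
D / 26.74 = 17300 / 26.74 = 647.0
d = 647.0^(1/0.74) = 647.0^1.3514 = 6290 m

d ≈ 6.29 km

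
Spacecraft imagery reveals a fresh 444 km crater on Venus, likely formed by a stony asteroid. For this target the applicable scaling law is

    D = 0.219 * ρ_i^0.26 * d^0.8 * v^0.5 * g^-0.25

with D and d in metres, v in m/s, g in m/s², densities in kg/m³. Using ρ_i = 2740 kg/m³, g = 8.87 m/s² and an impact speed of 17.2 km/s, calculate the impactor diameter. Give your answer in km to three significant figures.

d ≈ 26.0 km

Rearranging for d: d = [D / (0.219 · 2740^0.26 · 17200^0.5 · 8.87^-0.25)]^(1/0.8).
D = 444000 m.
2740^0.26 = 7.831
17200^0.5 = 131.1
8.87^-0.25 = 0.5795
Denominator = 0.219 × 7.831 × 131.1 × 0.5795 = 130.3
D / 130.3 = 444000 / 130.3 = 3408
d = 3408^(1/0.8) = 3408^1.25 = 26039 m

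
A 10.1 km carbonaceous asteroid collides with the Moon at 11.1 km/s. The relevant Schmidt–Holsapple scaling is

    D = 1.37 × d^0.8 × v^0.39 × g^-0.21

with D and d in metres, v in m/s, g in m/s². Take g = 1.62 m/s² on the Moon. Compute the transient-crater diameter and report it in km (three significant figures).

In SI units: d = 10100 m, v = 11100 m/s.
d^0.8 = 10100^0.8 = 1598
v^0.39 = 11100^0.39 = 37.82
g^-0.21 = 1.62^-0.21 = 0.9037
D = 1.37 × 1598 × 37.82 × 0.9037 = 74824 m
   = 74.82 km

D ≈ 74.8 km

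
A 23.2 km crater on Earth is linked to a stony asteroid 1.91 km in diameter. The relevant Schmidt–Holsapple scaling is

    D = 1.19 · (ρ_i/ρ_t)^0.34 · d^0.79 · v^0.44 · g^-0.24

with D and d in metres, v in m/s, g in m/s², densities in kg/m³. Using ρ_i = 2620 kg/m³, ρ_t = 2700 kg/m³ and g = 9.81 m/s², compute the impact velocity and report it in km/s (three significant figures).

v ≈ 25.7 km/s

Rearranging for v: v = [D / (1.19 · (2620/2700)^0.34 · 1910^0.79 · 9.81^-0.24)]^(1/0.44).
D = 23200 m.
(2620/2700)^0.34 = 0.9898
1910^0.79 = 390.9
9.81^-0.24 = 0.5781
Denominator = 1.19 × 0.9898 × 390.9 × 0.5781 = 266.2
D / 266.2 = 23200 / 266.2 = 87.15
v = 87.15^(1/0.44) = 87.15^2.2727 = 25683 m/s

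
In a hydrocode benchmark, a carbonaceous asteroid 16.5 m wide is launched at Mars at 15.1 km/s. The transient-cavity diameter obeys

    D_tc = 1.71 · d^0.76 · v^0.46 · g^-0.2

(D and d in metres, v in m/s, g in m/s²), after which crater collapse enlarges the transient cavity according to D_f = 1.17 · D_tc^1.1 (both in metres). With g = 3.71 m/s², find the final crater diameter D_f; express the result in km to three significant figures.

D_f ≈ 2.15 km

v = 15100 m/s.
d^0.76 = 16.5^0.76 = 8.420
v^0.46 = 15100^0.46 = 83.62
g^-0.2 = 3.71^-0.2 = 0.7694
D_tc = 1.71 × 8.420 × 83.62 × 0.7694 = 926.3 m
D_f = 1.17 × (926.3)^1.1 = 2146 m
     = 2.146 km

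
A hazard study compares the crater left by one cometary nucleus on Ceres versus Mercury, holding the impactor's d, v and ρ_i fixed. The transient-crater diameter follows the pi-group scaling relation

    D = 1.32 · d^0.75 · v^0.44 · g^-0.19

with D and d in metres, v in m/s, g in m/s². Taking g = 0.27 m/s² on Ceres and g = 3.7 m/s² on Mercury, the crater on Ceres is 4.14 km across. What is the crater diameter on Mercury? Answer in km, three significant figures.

D ≈ 2.52 km

All impactor-dependent factors cancel in the ratio, leaving D_Mercury/D_Ceres = (g_Mercury/g_Ceres)^-0.19.
(3.7/0.27)^-0.19 = 13.70^-0.19 = 0.6082
D_Mercury = 0.6082 × 4.14 km = 2.52 km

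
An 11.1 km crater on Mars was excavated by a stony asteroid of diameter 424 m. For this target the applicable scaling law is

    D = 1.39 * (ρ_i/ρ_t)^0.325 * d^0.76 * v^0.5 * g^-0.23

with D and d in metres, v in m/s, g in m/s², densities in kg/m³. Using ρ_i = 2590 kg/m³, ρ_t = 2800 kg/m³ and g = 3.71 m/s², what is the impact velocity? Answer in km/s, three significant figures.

Rearranging for v: v = [D / (1.39 · (2590/2800)^0.325 · 424^0.76 · 3.71^-0.23)]^(1/0.5).
D = 11100 m.
(2590/2800)^0.325 = 0.9750
424^0.76 = 99.27
3.71^-0.23 = 0.7397
Denominator = 1.39 × 0.9750 × 99.27 × 0.7397 = 99.52
D / 99.52 = 11100 / 99.52 = 111.5
v = 111.5^(1/0.5) = 111.5^2 = 12432 m/s

v ≈ 12.4 km/s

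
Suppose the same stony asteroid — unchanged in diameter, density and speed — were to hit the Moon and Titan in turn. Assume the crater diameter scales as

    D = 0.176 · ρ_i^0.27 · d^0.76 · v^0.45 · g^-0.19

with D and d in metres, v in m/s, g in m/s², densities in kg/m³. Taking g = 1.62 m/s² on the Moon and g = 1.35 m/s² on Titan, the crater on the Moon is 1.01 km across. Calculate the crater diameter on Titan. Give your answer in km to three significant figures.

D ≈ 1.05 km

All impactor-dependent factors cancel in the ratio, leaving D_Titan/D_Moon = (g_Titan/g_Moon)^-0.19.
(1.35/1.62)^-0.19 = 0.8333^-0.19 = 1.035
D_Titan = 1.035 × 1.01 km = 1.05 km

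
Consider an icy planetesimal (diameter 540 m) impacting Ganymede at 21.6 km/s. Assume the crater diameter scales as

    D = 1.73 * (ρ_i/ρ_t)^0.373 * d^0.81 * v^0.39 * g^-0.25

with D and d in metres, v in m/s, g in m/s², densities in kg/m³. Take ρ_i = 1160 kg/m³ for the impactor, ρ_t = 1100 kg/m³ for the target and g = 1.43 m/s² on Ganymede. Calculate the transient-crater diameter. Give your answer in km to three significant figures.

D ≈ 12.9 km

In SI units: v = 21600 m/s.
(ρ_i/ρ_t)^0.373 = (1160/1100)^0.373 = 1.020
d^0.81 = 540^0.81 = 163.4
v^0.39 = 21600^0.39 = 49.03
g^-0.25 = 1.43^-0.25 = 0.9145
D = 1.73 × 1.020 × 163.4 × 49.03 × 0.9145 = 12928 m
   = 12.93 km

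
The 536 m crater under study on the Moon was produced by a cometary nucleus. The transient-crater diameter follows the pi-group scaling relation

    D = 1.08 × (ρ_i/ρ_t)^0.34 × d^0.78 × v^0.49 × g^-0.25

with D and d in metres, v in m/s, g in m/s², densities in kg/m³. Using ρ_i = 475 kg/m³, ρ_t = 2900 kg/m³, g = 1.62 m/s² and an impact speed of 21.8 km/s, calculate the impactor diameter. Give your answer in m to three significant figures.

Rearranging for d: d = [D / (1.08 · (475/2900)^0.34 · 21800^0.49 · 1.62^-0.25)]^(1/0.78).
(475/2900)^0.34 = 0.5406
21800^0.49 = 133.6
1.62^-0.25 = 0.8864
Denominator = 1.08 × 0.5406 × 133.6 × 0.8864 = 69.14
D / 69.14 = 536 / 69.14 = 7.752
d = 7.752^(1/0.78) = 7.752^1.2821 = 13.81 m

d ≈ 13.8 m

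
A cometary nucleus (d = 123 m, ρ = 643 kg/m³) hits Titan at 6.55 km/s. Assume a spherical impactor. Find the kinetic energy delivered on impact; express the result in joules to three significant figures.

E ≈ 1.34 × 10^16 J

v = 6550 m/s.
Mass m = (π/6) ρ d³ = (π/6) × 643 × (123)³ = 6.265 × 10^8 kg
E = ½ m v² = 0.5 × 6.265 × 10^8 × (6550)² = 1.344 × 10^16 J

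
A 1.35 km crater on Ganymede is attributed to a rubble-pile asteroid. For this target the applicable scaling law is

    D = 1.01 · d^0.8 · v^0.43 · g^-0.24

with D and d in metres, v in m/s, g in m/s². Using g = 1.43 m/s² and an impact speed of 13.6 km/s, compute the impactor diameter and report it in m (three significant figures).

Rearranging for d: d = [D / (1.01 · 13600^0.43 · 1.43^-0.24)]^(1/0.8).
D = 1350 m.
13600^0.43 = 59.90
1.43^-0.24 = 0.9177
Denominator = 1.01 × 59.90 × 0.9177 = 55.52
D / 55.52 = 1350 / 55.52 = 24.32
d = 24.32^(1/0.8) = 24.32^1.25 = 54.01 m

d ≈ 54.0 m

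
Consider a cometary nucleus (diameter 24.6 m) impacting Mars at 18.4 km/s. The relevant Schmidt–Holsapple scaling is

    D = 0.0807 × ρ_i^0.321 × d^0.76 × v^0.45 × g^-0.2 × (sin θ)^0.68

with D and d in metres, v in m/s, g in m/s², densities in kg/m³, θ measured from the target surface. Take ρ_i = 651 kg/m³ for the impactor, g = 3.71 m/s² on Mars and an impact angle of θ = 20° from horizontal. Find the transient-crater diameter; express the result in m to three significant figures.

D ≈ 227 m

In SI units: v = 18400 m/s.
ρ_i^0.321 = 651^0.321 = 8.001
d^0.76 = 24.6^0.76 = 11.41
v^0.45 = 18400^0.45 = 83.02
g^-0.2 = 3.71^-0.2 = 0.7694
(sin 20°)^0.68 = 0.3420^0.68 = 0.4821
D = 0.0807 × 8.001 × 11.41 × 83.02 × 0.7694 × 0.4821 = 226.9 m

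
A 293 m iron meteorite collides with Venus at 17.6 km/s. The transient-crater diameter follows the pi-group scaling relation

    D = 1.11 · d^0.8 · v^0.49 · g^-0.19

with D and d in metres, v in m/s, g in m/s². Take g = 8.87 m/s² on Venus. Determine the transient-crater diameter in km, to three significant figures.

D ≈ 8.30 km

In SI units: v = 17600 m/s.
d^0.8 = 293^0.8 = 94.08
v^0.49 = 17600^0.49 = 120.3
g^-0.19 = 8.87^-0.19 = 0.6605
D = 1.11 × 94.08 × 120.3 × 0.6605 = 8298 m
   = 8.298 km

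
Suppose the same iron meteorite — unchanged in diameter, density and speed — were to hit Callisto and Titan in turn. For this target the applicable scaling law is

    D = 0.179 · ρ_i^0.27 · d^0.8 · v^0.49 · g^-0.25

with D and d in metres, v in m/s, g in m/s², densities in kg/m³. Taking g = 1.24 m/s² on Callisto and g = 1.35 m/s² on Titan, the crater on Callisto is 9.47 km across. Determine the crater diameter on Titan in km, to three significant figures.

D ≈ 9.27 km

All impactor-dependent factors cancel in the ratio, leaving D_Titan/D_Callisto = (g_Titan/g_Callisto)^-0.25.
(1.35/1.24)^-0.25 = 1.089^-0.25 = 0.9789
D_Titan = 0.9789 × 9.47 km = 9.27 km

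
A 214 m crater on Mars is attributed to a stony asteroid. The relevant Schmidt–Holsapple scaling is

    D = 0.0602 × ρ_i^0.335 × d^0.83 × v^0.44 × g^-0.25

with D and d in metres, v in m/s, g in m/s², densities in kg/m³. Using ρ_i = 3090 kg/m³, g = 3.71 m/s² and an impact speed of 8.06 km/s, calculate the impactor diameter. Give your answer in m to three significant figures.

d ≈ 9.34 m

Rearranging for d: d = [D / (0.0602 · 3090^0.335 · 8060^0.44 · 3.71^-0.25)]^(1/0.83).
3090^0.335 = 14.76
8060^0.44 = 52.33
3.71^-0.25 = 0.7205
Denominator = 0.0602 × 14.76 × 52.33 × 0.7205 = 33.50
D / 33.50 = 214 / 33.50 = 6.388
d = 6.388^(1/0.83) = 6.388^1.2048 = 9.339 m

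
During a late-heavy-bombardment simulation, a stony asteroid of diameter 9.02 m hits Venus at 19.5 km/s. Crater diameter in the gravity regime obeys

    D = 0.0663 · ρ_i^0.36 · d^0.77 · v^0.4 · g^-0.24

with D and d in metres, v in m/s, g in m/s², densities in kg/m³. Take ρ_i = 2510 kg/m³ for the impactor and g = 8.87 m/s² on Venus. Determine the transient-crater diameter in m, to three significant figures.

D ≈ 186 m

In SI units: v = 19500 m/s.
ρ_i^0.36 = 2510^0.36 = 16.74
d^0.77 = 9.02^0.77 = 5.439
v^0.4 = 19500^0.4 = 52.00
g^-0.24 = 8.87^-0.24 = 0.5922
D = 0.0663 × 16.74 × 5.439 × 52.00 × 0.5922 = 185.9 m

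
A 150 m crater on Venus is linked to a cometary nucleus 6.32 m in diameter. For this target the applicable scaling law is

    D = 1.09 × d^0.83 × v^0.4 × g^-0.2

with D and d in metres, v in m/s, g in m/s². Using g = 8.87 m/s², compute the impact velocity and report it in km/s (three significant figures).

v ≈ 14.4 km/s

Rearranging for v: v = [D / (1.09 · 6.32^0.83 · 8.87^-0.2)]^(1/0.4).
6.32^0.83 = 4.620
8.87^-0.2 = 0.6463
Denominator = 1.09 × 4.620 × 0.6463 = 3.255
D / 3.255 = 150 / 3.255 = 46.08
v = 46.08^(1/0.4) = 46.08^2.5 = 14414 m/s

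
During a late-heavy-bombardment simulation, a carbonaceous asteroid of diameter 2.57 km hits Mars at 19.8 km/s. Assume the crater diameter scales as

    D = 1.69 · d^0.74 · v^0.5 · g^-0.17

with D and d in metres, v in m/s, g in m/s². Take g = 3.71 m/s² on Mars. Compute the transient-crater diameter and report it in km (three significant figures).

In SI units: d = 2570 m, v = 19800 m/s.
d^0.74 = 2570^0.74 = 333.7
v^0.5 = 19800^0.5 = 140.7
g^-0.17 = 3.71^-0.17 = 0.8002
D = 1.69 × 333.7 × 140.7 × 0.8002 = 63494 m
   = 63.49 km

D ≈ 63.5 km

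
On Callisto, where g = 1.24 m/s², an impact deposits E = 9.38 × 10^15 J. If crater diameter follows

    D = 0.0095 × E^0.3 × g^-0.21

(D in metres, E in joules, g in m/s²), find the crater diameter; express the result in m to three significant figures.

D ≈ 562 m

E^0.3 = (9.38 × 10^15)^0.3 = 6.190 × 10^4
g^-0.21 = 1.24^-0.21 = 0.9558
D = 0.0095 × 6.190 × 10^4 × 0.9558 = 562.1 m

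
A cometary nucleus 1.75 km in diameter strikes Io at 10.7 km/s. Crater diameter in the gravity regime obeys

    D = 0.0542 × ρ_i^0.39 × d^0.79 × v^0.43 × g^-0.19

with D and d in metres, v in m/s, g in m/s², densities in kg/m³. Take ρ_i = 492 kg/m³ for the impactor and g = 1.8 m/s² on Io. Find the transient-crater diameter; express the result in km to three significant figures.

In SI units: d = 1750 m, v = 10700 m/s.
ρ_i^0.39 = 492^0.39 = 11.22
d^0.79 = 1750^0.79 = 364.8
v^0.43 = 10700^0.43 = 54.03
g^-0.19 = 1.8^-0.19 = 0.8943
D = 0.0542 × 11.22 × 364.8 × 54.03 × 0.8943 = 10719 m
   = 10.72 km

D ≈ 10.7 km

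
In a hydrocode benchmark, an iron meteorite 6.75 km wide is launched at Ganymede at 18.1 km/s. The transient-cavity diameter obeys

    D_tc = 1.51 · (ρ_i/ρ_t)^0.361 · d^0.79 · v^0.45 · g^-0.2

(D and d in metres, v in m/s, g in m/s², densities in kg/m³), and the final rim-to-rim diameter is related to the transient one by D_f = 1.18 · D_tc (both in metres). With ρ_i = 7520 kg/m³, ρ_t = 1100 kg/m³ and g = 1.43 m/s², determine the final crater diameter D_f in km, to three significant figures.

D_f ≈ 290 km

In SI: d = 6750 m, v = 18100 m/s.
(ρ_i/ρ_t)^0.361 = (7520/1100)^0.361 = 2.002
d^0.79 = 6750^0.79 = 1060
v^0.45 = 18100^0.45 = 82.41
g^-0.2 = 1.43^-0.2 = 0.9310
D_tc = 1.51 × 2.002 × 1060 × 82.41 × 0.9310 = 2.459 × 10^5 m
D_f = 1.18 × 2.459 × 10^5 = 2.902 × 10^5 m
     = 290.2 km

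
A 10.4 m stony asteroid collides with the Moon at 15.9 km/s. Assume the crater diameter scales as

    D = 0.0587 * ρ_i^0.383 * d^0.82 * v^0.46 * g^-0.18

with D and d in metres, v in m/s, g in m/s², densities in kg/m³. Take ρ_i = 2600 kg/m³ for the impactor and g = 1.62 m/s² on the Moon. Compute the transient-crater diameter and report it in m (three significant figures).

In SI units: v = 15900 m/s.
ρ_i^0.383 = 2600^0.383 = 20.32
d^0.82 = 10.4^0.82 = 6.823
v^0.46 = 15900^0.46 = 85.63
g^-0.18 = 1.62^-0.18 = 0.9168
D = 0.0587 × 20.32 × 6.823 × 85.63 × 0.9168 = 638.9 m

D ≈ 639 m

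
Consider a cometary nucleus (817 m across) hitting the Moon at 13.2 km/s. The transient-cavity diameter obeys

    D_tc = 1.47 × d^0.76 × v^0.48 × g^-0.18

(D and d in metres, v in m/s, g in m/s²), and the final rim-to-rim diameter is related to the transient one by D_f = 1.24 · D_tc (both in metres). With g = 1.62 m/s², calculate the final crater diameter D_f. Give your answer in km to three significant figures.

D_f ≈ 26.0 km

v = 13200 m/s.
d^0.76 = 817^0.76 = 163.4
v^0.48 = 13200^0.48 = 95.03
g^-0.18 = 1.62^-0.18 = 0.9168
D_tc = 1.47 × 163.4 × 95.03 × 0.9168 = 20930 m
D_f = 1.24 × 20930 = 25953 m
     = 25.95 km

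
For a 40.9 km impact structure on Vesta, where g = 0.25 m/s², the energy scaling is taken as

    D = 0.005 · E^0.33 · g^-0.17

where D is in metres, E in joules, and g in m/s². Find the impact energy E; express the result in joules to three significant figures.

E ≈ 4.34 × 10^20 J

Rearranging: E = [D / (0.005 · g^-0.17)]^(1/0.33).
D = 40900 m.
g^-0.17 = 0.25^-0.17 = 1.266
D / (0.005 × 1.266) = 40900 / (6.330 × 10^-3) = 6.461 × 10^6
E = (6.461 × 10^6)^3.0303 = 4.338 × 10^20 J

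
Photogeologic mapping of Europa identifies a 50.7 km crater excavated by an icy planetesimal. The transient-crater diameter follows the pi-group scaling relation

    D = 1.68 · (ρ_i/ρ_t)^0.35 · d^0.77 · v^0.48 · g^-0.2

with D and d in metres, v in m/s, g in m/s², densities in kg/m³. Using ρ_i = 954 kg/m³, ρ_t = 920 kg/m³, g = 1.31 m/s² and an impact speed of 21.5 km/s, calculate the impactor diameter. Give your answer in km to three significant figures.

d ≈ 1.38 km

Rearranging for d: d = [D / (1.68 · (954/920)^0.35 · 21500^0.48 · 1.31^-0.2)]^(1/0.77).
D = 50700 m.
(954/920)^0.35 = 1.013
21500^0.48 = 120.1
1.31^-0.2 = 0.9474
Denominator = 1.68 × 1.013 × 120.1 × 0.9474 = 193.6
D / 193.6 = 50700 / 193.6 = 261.9
d = 261.9^(1/0.77) = 261.9^1.2987 = 1382 m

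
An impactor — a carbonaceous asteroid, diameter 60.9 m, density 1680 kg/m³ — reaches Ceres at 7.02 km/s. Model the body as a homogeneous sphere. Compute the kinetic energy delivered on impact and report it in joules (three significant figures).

E ≈ 4.90 × 10^15 J

v = 7020 m/s.
Mass m = (π/6) ρ d³ = (π/6) × 1680 × (60.9)³ = 1.987 × 10^8 kg
E = ½ m v² = 0.5 × 1.987 × 10^8 × (7020)² = 4.896 × 10^15 J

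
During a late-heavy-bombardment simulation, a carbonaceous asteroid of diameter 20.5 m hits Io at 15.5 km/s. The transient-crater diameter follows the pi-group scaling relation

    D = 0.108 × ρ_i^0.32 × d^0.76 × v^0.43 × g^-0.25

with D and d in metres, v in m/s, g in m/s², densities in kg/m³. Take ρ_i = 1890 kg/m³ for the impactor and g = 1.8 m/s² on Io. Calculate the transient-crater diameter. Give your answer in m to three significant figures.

D ≈ 656 m

In SI units: v = 15500 m/s.
ρ_i^0.32 = 1890^0.32 = 11.18
d^0.76 = 20.5^0.76 = 9.930
v^0.43 = 15500^0.43 = 63.36
g^-0.25 = 1.8^-0.25 = 0.8633
D = 0.108 × 11.18 × 9.930 × 63.36 × 0.8633 = 655.8 m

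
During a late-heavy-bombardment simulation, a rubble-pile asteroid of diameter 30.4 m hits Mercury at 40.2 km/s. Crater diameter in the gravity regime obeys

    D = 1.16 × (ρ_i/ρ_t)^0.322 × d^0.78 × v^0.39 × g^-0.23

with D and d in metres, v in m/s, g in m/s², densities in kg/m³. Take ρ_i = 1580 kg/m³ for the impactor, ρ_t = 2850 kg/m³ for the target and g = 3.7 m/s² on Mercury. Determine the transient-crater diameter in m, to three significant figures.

In SI units: v = 40200 m/s.
(ρ_i/ρ_t)^0.322 = (1580/2850)^0.322 = 0.8270
d^0.78 = 30.4^0.78 = 14.34
v^0.39 = 40200^0.39 = 62.47
g^-0.23 = 3.7^-0.23 = 0.7401
D = 1.16 × 0.8270 × 14.34 × 62.47 × 0.7401 = 636.0 m

D ≈ 636 m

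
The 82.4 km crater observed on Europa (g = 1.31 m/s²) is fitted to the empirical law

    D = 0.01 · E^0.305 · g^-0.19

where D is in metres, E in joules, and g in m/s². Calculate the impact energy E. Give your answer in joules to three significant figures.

E ≈ 5.60 × 10^22 J

Rearranging: E = [D / (0.01 · g^-0.19)]^(1/0.305).
D = 82400 m.
g^-0.19 = 1.31^-0.19 = 0.9500
D / (0.01 × 0.9500) = 82400 / (9.500 × 10^-3) = 8.674 × 10^6
E = (8.674 × 10^6)^3.2787 = 5.602 × 10^22 J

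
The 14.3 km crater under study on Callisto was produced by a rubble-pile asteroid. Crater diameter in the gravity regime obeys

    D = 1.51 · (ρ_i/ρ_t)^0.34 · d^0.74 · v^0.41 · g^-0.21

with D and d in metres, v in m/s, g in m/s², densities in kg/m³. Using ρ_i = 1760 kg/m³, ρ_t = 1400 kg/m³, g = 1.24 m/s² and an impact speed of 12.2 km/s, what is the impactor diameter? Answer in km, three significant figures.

Rearranging for d: d = [D / (1.51 · (1760/1400)^0.34 · 12200^0.41 · 1.24^-0.21)]^(1/0.74).
D = 14300 m.
(1760/1400)^0.34 = 1.081
12200^0.41 = 47.36
1.24^-0.21 = 0.9558
Denominator = 1.51 × 1.081 × 47.36 × 0.9558 = 73.89
D / 73.89 = 14300 / 73.89 = 193.5
d = 193.5^(1/0.74) = 193.5^1.3514 = 1231 m

d ≈ 1.23 km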